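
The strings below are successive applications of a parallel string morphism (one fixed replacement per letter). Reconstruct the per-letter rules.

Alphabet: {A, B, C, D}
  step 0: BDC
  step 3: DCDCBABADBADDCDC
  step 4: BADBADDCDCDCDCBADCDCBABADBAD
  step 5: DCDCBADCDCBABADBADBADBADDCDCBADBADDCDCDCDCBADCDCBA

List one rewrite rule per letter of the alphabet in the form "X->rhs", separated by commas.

  step 4 ⇒ step 5: BADBADDCDCDCDCBADCDCBABADBAD ⇒ DC·DC·BA·DC·DC·BA·BA·D·BA·D·BA·D·BA·D·DC·DC·BA·D·BA·D·DC·DC·DC·DC·BA·DC·DC·BA
    A ↦ DC
    B ↦ DC
    C ↦ D
    D ↦ BA

A->DC, B->DC, C->D, D->BA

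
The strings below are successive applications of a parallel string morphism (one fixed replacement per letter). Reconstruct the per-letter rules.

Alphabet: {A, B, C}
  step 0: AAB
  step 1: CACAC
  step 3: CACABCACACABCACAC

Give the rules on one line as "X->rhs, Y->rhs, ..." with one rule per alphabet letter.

  step 0 ⇒ step 1: AAB ⇒ CA·CA·C
    A ↦ CA
    B ↦ C
    C ↦ AB  (constrained at step 1)

A->CA, B->C, C->AB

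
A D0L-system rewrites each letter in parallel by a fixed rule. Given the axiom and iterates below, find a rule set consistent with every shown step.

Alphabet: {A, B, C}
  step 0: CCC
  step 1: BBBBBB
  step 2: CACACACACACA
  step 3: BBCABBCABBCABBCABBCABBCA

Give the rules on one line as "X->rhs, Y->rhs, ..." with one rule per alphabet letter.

A->CA, B->CA, C->BB

  step 2 ⇒ step 3: CACACACACACA ⇒ BB·CA·BB·CA·BB·CA·BB·CA·BB·CA·BB·CA
    A ↦ CA
    C ↦ BB
  step 1 ⇒ step 2: BBBBBB ⇒ CA·CA·CA·CA·CA·CA
    B ↦ CA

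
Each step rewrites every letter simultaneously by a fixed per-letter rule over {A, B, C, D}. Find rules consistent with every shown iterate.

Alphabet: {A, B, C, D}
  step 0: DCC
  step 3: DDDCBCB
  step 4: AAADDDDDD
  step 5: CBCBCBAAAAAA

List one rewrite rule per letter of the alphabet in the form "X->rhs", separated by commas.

  step 4 ⇒ step 5: AAADDDDDD ⇒ CB·CB·CB·A·A·A·A·A·A
    A ↦ CB
    D ↦ A
  step 3 ⇒ step 4: DDDCBCB ⇒ A·A·A·D·DD·D·DD
    B ↦ DD
  step 3 ⇒ step 4: DDDCBCB ⇒ A·A·A·D·DD·D·DD
    C ↦ D

A->CB, B->DD, C->D, D->A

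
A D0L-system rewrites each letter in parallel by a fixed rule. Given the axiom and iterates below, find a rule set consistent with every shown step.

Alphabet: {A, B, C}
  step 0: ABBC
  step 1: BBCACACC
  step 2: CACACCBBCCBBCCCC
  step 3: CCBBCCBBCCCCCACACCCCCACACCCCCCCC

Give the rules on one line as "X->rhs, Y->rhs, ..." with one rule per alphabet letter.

A->BB, B->CA, C->CC

  step 2 ⇒ step 3: CACACCBBCCBBCCCC ⇒ CC·BB·CC·BB·CC·CC·CA·CA·CC·CC·CA·CA·CC·CC·CC·CC
    A ↦ BB
    B ↦ CA
    C ↦ CC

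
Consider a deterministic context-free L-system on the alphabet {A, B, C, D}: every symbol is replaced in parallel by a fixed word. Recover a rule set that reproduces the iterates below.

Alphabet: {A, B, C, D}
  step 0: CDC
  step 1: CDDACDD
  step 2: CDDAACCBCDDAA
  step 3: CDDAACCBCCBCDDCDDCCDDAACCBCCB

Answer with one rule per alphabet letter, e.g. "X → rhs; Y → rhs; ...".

  step 2 ⇒ step 3: CDDAACCBCDDAA ⇒ CDD·A·A·CCB·CCB·CDD·CDD·C·CDD·A·A·CCB·CCB
    A ↦ CCB
    B ↦ C
    C ↦ CDD
    D ↦ A

A->CCB, B->C, C->CDD, D->A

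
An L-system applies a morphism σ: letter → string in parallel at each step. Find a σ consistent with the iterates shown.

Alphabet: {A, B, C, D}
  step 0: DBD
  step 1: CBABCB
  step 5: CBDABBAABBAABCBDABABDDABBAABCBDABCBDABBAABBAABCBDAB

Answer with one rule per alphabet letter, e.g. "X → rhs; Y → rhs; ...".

A->D, B->AB, C->BA, D->CB

  step 0 ⇒ step 1: DBD ⇒ CB·AB·CB
    B ↦ AB
    D ↦ CB
    A ↦ D  (constrained at step 1)
    C ↦ BA  (constrained at step 1)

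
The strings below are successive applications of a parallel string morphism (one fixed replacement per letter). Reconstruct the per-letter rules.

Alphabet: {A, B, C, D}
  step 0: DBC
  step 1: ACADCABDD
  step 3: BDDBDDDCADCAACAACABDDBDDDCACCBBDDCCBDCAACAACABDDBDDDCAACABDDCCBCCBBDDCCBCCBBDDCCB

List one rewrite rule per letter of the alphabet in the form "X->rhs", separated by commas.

  step 0 ⇒ step 1: DBC ⇒ ACA·DCA·BDD
    B ↦ DCA
    C ↦ BDD
    D ↦ ACA
    A ↦ CCB  (constrained at step 1)

A->CCB, B->DCA, C->BDD, D->ACA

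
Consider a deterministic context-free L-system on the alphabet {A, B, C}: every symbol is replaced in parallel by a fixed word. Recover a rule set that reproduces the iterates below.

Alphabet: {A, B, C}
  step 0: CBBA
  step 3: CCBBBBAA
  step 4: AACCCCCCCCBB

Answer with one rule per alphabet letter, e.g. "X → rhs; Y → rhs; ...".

  step 3 ⇒ step 4: CCBBBBAA ⇒ A·A·CC·CC·CC·CC·B·B
    A ↦ B
    B ↦ CC
    C ↦ A

A->B, B->CC, C->A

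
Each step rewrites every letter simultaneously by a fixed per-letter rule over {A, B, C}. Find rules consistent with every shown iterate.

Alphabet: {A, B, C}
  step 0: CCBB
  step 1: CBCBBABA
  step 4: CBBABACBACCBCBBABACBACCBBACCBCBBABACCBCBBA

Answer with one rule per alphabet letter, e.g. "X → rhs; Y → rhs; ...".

  step 0 ⇒ step 1: CCBB ⇒ CB·CB·BA·BA
    B ↦ BA
    C ↦ CB
    A ↦ C  (constrained at step 1)

A->C, B->BA, C->CB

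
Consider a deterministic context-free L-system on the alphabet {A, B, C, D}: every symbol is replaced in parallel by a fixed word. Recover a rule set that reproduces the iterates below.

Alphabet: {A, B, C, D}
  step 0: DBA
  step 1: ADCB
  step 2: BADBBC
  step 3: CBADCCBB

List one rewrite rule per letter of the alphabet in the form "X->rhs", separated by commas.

  step 2 ⇒ step 3: BADBBC ⇒ C·B·AD·C·C·BB
    A ↦ B
    B ↦ C
    C ↦ BB
    D ↦ AD

A->B, B->C, C->BB, D->AD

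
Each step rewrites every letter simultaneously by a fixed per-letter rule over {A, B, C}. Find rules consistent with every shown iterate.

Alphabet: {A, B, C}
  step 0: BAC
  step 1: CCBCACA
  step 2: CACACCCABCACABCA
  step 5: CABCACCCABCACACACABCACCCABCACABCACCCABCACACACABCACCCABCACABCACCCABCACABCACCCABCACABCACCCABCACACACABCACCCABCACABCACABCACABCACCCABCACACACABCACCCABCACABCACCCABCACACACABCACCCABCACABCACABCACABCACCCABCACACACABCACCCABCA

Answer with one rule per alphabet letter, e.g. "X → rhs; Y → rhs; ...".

A->BCA, B->CC, C->CA

  step 1 ⇒ step 2: CCBCACA ⇒ CA·CA·CC·CA·BCA·CA·BCA
    A ↦ BCA
    B ↦ CC
    C ↦ CA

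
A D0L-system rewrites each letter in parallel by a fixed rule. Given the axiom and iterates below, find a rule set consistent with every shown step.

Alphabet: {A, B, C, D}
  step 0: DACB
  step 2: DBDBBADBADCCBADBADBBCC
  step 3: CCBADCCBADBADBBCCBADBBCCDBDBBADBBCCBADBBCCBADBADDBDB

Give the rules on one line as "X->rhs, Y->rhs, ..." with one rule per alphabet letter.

A->BB, B->BAD, C->DB, D->CC

  step 2 ⇒ step 3: DBDBBADBADCCBADBADBBCC ⇒ CC·BAD·CC·BAD·BAD·BB·CC·BAD·BB·CC·DB·DB·BAD·BB·CC·BAD·BB·CC·BAD·BAD·DB·DB
    A ↦ BB
    B ↦ BAD
    C ↦ DB
    D ↦ CC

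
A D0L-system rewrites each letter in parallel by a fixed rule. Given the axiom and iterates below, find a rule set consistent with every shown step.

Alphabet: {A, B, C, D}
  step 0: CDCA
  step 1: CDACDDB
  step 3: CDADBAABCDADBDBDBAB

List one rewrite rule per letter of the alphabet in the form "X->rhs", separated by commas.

  step 0 ⇒ step 1: CDCA ⇒ CD·A·CD·DB
    A ↦ DB
    C ↦ CD
    D ↦ A
    B ↦ AB  (constrained at step 1)

A->DB, B->AB, C->CD, D->A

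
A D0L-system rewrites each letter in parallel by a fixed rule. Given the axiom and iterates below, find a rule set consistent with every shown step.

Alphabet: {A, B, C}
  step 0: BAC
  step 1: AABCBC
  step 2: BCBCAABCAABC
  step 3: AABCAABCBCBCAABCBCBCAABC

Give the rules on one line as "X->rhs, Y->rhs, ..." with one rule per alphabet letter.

A->BC, B->AA, C->BC

  step 2 ⇒ step 3: BCBCAABCAABC ⇒ AA·BC·AA·BC·BC·BC·AA·BC·BC·BC·AA·BC
    A ↦ BC
    B ↦ AA
    C ↦ BC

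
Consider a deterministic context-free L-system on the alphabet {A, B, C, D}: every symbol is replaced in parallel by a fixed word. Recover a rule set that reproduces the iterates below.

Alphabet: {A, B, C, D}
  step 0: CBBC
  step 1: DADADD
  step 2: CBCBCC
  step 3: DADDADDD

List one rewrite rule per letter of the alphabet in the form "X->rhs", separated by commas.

A->B, B->AD, C->D, D->C

  step 2 ⇒ step 3: CBCBCC ⇒ D·AD·D·AD·D·D
    B ↦ AD
    C ↦ D
  step 1 ⇒ step 2: DADADD ⇒ C·B·C·B·C·C
    A ↦ B
  step 1 ⇒ step 2: DADADD ⇒ C·B·C·B·C·C
    D ↦ C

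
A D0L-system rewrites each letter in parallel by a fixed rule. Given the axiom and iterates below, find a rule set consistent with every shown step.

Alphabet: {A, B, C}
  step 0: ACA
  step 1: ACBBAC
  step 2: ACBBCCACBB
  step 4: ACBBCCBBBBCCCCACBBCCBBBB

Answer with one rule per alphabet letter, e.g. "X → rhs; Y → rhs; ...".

  step 1 ⇒ step 2: ACBBAC ⇒ AC·BB·C·C·AC·BB
    A ↦ AC
    B ↦ C
    C ↦ BB

A->AC, B->C, C->BB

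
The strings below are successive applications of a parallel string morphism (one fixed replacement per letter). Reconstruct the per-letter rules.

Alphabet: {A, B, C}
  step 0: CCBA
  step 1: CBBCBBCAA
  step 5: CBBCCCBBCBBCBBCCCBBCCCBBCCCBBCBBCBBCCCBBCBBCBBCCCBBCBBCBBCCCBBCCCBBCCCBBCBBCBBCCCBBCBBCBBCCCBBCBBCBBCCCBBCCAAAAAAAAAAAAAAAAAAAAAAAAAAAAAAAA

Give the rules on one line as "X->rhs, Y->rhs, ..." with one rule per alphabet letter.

  step 0 ⇒ step 1: CCBA ⇒ CBB·CBB·C·AA
    A ↦ AA
    B ↦ C
    C ↦ CBB

A->AA, B->C, C->CBB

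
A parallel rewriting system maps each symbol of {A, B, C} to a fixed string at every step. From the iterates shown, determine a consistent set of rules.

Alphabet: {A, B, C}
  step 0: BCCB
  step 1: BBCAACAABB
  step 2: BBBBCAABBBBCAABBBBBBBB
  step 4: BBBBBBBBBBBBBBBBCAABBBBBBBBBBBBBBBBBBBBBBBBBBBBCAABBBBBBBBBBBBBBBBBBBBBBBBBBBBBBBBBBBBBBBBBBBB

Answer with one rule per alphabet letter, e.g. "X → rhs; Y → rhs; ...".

  step 1 ⇒ step 2: BBCAACAABB ⇒ BB·BB·CAA·BB·BB·CAA·BB·BB·BB·BB
    A ↦ BB
    B ↦ BB
    C ↦ CAA

A->BB, B->BB, C->CAA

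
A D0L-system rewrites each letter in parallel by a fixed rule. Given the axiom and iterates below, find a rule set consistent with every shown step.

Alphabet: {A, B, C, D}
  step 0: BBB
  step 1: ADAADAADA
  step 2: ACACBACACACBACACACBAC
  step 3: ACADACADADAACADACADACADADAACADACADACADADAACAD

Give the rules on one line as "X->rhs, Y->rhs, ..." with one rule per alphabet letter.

A->AC, B->ADA, C->AD, D->ACB

  step 2 ⇒ step 3: ACACBACACACBACACACBAC ⇒ AC·AD·AC·AD·ADA·AC·AD·AC·AD·AC·AD·ADA·AC·AD·AC·AD·AC·AD·ADA·AC·AD
    A ↦ AC
    B ↦ ADA
    C ↦ AD
  step 1 ⇒ step 2: ADAADAADA ⇒ AC·ACB·AC·AC·ACB·AC·AC·ACB·AC
    D ↦ ACB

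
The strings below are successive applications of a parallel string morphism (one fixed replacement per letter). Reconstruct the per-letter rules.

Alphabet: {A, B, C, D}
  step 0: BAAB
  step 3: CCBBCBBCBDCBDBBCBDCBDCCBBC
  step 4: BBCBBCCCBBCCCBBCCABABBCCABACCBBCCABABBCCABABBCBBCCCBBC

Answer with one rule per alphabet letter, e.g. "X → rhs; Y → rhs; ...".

A->BD, B->C, C->BBC, D->ABA

  step 3 ⇒ step 4: CCBBCBBCBDCBDBBCBDCBDCCBBC ⇒ BBC·BBC·C·C·BBC·C·C·BBC·C·ABA·BBC·C·ABA·C·C·BBC·C·ABA·BBC·C·ABA·BBC·BBC·C·C·BBC
    B ↦ C
    C ↦ BBC
    D ↦ ABA
    A ↦ BD  (constrained at step 0)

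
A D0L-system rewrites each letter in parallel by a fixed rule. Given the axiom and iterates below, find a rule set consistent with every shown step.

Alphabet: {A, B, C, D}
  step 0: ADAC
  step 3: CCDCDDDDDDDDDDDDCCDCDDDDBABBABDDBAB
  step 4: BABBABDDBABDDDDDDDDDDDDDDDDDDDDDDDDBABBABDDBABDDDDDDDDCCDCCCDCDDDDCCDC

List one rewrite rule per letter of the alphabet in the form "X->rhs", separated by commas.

  step 3 ⇒ step 4: CCDCDDDDDDDDDDDDCCDCDDDDBABBABDDBAB ⇒ BAB·BAB·DD·BAB·DD·DD·DD·DD·DD·DD·DD·DD·DD·DD·DD·DD·BAB·BAB·DD·BAB·DD·DD·DD·DD·C·CD·C·C·CD·C·DD·DD·C·CD·C
    A ↦ CD
    B ↦ C
    C ↦ BAB
    D ↦ DD

A->CD, B->C, C->BAB, D->DD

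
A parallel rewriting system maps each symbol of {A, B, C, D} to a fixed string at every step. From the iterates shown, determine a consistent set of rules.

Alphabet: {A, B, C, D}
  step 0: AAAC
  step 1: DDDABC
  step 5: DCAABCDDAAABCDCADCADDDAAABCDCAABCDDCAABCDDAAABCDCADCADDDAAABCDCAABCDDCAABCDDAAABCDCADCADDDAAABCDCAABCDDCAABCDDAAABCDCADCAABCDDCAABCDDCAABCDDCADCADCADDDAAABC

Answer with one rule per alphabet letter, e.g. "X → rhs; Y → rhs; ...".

A->D, B->AA, C->ABC, D->DCA

  step 0 ⇒ step 1: AAAC ⇒ D·D·D·ABC
    A ↦ D
    C ↦ ABC
    B ↦ AA  (constrained at step 1)
    D ↦ DCA  (constrained at step 1)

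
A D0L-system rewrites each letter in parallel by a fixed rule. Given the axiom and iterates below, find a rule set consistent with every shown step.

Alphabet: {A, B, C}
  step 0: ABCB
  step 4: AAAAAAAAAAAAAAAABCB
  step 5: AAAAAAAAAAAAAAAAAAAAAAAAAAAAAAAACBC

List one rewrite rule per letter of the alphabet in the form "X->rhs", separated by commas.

  step 4 ⇒ step 5: AAAAAAAAAAAAAAAABCB ⇒ AA·AA·AA·AA·AA·AA·AA·AA·AA·AA·AA·AA·AA·AA·AA·AA·C·B·C
    A ↦ AA
    B ↦ C
    C ↦ B

A->AA, B->C, C->B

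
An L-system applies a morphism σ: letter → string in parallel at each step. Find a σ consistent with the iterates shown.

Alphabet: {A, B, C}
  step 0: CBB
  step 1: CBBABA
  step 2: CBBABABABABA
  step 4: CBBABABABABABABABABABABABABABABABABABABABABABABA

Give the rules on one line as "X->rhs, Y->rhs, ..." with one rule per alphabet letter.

A->BA, B->BA, C->CB

  step 1 ⇒ step 2: CBBABA ⇒ CB·BA·BA·BA·BA·BA
    A ↦ BA
    B ↦ BA
    C ↦ CB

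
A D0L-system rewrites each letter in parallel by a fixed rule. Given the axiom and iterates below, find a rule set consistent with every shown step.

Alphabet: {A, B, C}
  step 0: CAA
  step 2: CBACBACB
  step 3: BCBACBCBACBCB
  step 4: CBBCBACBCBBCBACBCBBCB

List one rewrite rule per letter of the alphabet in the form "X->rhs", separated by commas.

A->AC, B->CB, C->B

  step 3 ⇒ step 4: BCBACBCBACBCB ⇒ CB·B·CB·AC·B·CB·B·CB·AC·B·CB·B·CB
    A ↦ AC
    B ↦ CB
    C ↦ B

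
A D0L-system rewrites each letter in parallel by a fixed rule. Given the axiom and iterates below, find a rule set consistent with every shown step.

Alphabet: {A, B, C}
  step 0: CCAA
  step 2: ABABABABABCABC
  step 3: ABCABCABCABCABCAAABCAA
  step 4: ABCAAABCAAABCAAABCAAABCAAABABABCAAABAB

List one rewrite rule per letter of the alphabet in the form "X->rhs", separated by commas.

A->AB, B->C, C->AA

  step 3 ⇒ step 4: ABCABCABCABCABCAAABCAA ⇒ AB·C·AA·AB·C·AA·AB·C·AA·AB·C·AA·AB·C·AA·AB·AB·AB·C·AA·AB·AB
    A ↦ AB
    B ↦ C
    C ↦ AA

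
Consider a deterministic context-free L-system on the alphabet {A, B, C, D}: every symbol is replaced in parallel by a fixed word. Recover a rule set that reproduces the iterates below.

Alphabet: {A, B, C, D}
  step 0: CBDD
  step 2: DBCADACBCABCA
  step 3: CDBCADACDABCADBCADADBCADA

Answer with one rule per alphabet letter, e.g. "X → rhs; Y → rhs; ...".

  step 2 ⇒ step 3: DBCADACBCABCA ⇒ C·D·BCA·DA·C·DA·BCA·D·BCA·DA·D·BCA·DA
    A ↦ DA
    B ↦ D
    C ↦ BCA
    D ↦ C

A->DA, B->D, C->BCA, D->C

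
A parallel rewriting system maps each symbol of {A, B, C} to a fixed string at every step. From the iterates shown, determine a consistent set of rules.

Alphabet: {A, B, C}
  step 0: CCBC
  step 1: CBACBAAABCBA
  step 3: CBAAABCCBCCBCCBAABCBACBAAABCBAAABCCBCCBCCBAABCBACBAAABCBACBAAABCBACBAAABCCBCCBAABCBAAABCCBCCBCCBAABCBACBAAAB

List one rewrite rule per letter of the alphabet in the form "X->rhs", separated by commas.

  step 0 ⇒ step 1: CCBC ⇒ CBA·CBA·AAB·CBA
    B ↦ AAB
    C ↦ CBA
    A ↦ CCB  (constrained at step 1)

A->CCB, B->AAB, C->CBA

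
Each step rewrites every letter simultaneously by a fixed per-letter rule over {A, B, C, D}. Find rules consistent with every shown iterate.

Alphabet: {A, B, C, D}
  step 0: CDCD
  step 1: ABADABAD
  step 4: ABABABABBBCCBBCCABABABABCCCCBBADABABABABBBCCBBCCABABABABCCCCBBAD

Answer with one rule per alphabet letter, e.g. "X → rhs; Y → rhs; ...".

A->BB, B->CC, C->AB, D->AD

  step 0 ⇒ step 1: CDCD ⇒ AB·AD·AB·AD
    C ↦ AB
    D ↦ AD
    A ↦ BB  (constrained at step 1)
    B ↦ CC  (constrained at step 1)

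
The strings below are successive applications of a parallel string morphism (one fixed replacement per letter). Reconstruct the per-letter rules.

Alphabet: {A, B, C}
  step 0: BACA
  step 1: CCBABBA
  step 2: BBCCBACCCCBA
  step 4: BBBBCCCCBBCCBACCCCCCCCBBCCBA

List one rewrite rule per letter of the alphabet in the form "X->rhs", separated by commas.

  step 1 ⇒ step 2: CCBABBA ⇒ B·B·CC·BA·CC·CC·BA
    A ↦ BA
    B ↦ CC
    C ↦ B

A->BA, B->CC, C->B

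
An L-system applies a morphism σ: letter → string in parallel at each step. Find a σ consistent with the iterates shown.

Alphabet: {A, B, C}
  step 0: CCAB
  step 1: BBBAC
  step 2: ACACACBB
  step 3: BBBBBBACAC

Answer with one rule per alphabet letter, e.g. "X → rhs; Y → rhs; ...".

A->B, B->AC, C->B

  step 2 ⇒ step 3: ACACACBB ⇒ B·B·B·B·B·B·AC·AC
    A ↦ B
    B ↦ AC
    C ↦ B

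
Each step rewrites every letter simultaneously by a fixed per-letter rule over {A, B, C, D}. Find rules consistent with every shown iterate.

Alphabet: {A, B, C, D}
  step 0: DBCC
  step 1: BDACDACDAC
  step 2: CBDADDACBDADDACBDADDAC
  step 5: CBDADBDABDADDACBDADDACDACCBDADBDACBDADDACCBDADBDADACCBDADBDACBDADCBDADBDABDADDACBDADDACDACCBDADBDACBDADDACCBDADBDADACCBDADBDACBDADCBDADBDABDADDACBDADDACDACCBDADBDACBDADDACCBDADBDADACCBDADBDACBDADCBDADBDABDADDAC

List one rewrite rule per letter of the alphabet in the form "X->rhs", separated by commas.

  step 1 ⇒ step 2: BDACDACDAC ⇒ C·BDA·D·DAC·BDA·D·DAC·BDA·D·DAC
    A ↦ D
    B ↦ C
    C ↦ DAC
    D ↦ BDA

A->D, B->C, C->DAC, D->BDA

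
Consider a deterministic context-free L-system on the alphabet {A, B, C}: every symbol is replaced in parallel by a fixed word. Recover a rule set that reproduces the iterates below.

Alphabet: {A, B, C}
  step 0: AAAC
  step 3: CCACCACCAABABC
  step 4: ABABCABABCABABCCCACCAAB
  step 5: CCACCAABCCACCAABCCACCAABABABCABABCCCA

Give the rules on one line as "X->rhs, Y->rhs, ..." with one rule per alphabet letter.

  step 4 ⇒ step 5: ABABCABABCABABCCCACCAAB ⇒ C·CA·C·CA·AB·C·CA·C·CA·AB·C·CA·C·CA·AB·AB·AB·C·AB·AB·C·C·CA
    A ↦ C
    B ↦ CA
    C ↦ AB

A->C, B->CA, C->AB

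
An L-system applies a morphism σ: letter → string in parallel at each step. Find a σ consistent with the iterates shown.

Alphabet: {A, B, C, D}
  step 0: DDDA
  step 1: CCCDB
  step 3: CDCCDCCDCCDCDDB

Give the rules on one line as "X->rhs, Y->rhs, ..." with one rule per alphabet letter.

  step 0 ⇒ step 1: DDDA ⇒ C·C·C·DB
    A ↦ DB
    D ↦ C
    B ↦ CA  (constrained at step 1)
    C ↦ CD  (constrained at step 1)

A->DB, B->CA, C->CD, D->C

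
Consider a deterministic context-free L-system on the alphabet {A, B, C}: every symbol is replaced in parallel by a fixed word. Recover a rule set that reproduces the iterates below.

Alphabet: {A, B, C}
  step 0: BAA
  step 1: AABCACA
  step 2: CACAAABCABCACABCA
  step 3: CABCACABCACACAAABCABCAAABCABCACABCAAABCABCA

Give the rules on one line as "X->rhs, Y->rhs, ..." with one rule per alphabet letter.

A->CA, B->AAB, C->CAB

  step 2 ⇒ step 3: CACAAABCABCACABCA ⇒ CAB·CA·CAB·CA·CA·CA·AAB·CAB·CA·AAB·CAB·CA·CAB·CA·AAB·CAB·CA
    A ↦ CA
    B ↦ AAB
    C ↦ CAB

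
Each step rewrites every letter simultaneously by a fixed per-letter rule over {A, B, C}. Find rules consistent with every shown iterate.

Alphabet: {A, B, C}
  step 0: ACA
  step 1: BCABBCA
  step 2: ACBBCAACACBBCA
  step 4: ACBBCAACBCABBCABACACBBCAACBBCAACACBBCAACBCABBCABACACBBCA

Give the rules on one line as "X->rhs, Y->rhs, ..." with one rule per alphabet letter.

A->BCA, B->AC, C->B

  step 1 ⇒ step 2: BCABBCA ⇒ AC·B·BCA·AC·AC·B·BCA
    A ↦ BCA
    B ↦ AC
    C ↦ B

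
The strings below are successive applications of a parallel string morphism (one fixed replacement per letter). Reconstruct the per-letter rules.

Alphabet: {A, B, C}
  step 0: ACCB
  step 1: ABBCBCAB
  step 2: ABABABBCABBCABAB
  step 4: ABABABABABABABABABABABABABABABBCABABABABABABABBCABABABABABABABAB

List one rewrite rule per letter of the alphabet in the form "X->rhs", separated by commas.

  step 1 ⇒ step 2: ABBCBCAB ⇒ AB·AB·AB·BC·AB·BC·AB·AB
    A ↦ AB
    B ↦ AB
    C ↦ BC

A->AB, B->AB, C->BC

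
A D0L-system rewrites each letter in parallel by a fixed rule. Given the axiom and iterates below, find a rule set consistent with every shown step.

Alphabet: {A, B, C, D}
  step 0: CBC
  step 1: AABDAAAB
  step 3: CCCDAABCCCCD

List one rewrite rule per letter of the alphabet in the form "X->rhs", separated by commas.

  step 0 ⇒ step 1: CBC ⇒ AAB·DA·AAB
    B ↦ DA
    C ↦ AAB
    A ↦ D  (constrained at step 1)
    D ↦ C  (constrained at step 1)

A->D, B->DA, C->AAB, D->C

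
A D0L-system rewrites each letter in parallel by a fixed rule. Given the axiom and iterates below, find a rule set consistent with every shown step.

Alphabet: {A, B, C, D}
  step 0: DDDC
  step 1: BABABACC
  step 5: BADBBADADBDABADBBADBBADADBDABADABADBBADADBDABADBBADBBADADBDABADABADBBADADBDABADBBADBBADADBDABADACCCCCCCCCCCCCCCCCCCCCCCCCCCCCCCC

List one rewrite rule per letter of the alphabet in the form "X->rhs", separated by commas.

  step 0 ⇒ step 1: DDDC ⇒ BA·BA·BA·CC
    C ↦ CC
    D ↦ BA
    A ↦ DA  (constrained at step 1)
    B ↦ DB  (constrained at step 1)

A->DA, B->DB, C->CC, D->BA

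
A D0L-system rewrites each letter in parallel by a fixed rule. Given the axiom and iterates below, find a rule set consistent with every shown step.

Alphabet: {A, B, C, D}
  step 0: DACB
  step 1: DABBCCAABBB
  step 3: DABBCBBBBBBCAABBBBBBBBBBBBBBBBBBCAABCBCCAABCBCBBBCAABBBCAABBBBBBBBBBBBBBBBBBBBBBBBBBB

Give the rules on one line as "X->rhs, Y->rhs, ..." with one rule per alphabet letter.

A->BC, B->BBB, C->CAA, D->DAB

  step 0 ⇒ step 1: DACB ⇒ DAB·BC·CAA·BBB
    A ↦ BC
    B ↦ BBB
    C ↦ CAA
    D ↦ DAB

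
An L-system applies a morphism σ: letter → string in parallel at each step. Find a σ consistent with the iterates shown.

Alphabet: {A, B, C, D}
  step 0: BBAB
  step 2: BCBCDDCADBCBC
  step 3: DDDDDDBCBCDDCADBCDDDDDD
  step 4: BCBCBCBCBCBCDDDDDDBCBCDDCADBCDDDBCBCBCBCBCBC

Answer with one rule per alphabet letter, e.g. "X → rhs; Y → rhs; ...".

  step 3 ⇒ step 4: DDDDDDBCBCDDCADBCDDDDDD ⇒ BC·BC·BC·BC·BC·BC·D·DD·D·DD·BC·BC·DD·CAD·BC·D·DD·BC·BC·BC·BC·BC·BC
    A ↦ CAD
    B ↦ D
    C ↦ DD
    D ↦ BC

A->CAD, B->D, C->DD, D->BC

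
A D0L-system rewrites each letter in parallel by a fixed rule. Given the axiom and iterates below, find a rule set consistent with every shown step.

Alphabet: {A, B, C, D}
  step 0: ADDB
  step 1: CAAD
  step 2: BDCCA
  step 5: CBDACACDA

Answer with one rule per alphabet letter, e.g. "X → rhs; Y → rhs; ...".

A->C, B->D, C->BD, D->A

  step 1 ⇒ step 2: CAAD ⇒ BD·C·C·A
    A ↦ C
    C ↦ BD
    D ↦ A
  step 0 ⇒ step 1: ADDB ⇒ C·A·A·D
    B ↦ D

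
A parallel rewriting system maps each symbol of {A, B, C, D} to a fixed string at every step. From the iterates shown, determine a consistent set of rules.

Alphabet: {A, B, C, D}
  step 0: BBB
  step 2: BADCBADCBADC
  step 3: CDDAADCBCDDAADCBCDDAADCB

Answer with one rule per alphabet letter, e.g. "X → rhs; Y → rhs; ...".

A->DA, B->CD, C->B, D->ADC

  step 2 ⇒ step 3: BADCBADCBADC ⇒ CD·DA·ADC·B·CD·DA·ADC·B·CD·DA·ADC·B
    A ↦ DA
    B ↦ CD
    C ↦ B
    D ↦ ADC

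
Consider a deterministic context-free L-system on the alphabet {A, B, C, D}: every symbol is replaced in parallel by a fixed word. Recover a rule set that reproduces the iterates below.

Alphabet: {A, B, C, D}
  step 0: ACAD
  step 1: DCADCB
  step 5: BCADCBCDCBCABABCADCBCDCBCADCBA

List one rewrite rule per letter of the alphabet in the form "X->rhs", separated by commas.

A->DC, B->BC, C->A, D->B

  step 0 ⇒ step 1: ACAD ⇒ DC·A·DC·B
    A ↦ DC
    C ↦ A
    D ↦ B
    B ↦ BC  (constrained at step 1)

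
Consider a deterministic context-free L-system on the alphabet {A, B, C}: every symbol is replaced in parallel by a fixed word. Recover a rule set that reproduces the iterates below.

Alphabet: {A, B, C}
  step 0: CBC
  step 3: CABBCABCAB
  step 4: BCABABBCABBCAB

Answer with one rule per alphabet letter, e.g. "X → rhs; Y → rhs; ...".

A->C, B->AB, C->B

  step 3 ⇒ step 4: CABBCABCAB ⇒ B·C·AB·AB·B·C·AB·B·C·AB
    A ↦ C
    B ↦ AB
    C ↦ B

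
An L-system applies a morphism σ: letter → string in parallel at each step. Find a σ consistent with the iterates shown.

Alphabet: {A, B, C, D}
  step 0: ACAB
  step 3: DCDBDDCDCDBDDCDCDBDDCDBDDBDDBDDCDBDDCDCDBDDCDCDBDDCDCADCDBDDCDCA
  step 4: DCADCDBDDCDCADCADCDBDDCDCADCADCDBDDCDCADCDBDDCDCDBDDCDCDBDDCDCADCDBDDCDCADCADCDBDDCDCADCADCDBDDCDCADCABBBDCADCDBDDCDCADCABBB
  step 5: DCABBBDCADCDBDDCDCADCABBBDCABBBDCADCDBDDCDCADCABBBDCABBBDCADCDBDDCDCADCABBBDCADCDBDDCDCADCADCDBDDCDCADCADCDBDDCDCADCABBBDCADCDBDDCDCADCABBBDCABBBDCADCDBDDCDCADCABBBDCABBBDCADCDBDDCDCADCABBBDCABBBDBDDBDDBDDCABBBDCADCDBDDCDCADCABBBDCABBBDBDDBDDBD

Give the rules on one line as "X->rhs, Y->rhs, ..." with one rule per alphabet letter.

A->BBB, B->DBD, C->A, D->DC

  step 4 ⇒ step 5: DCADCDBDDCDCADCADCDBDDCDCADCADCDBDDCDCADCDBDDCDCDBDDCDCDBDDCDCADCDBDDCDCADCADCDBDDCDCADCADCDBDDCDCADCABBBDCADCDBDDCDCADCABBB ⇒ DC·A·BBB·DC·A·DC·DBD·DC·DC·A·DC·A·BBB·DC·A·BBB·DC·A·DC·DBD·DC·DC·A·DC·A·BBB·DC·A·BBB·DC·A·DC·DBD·DC·DC·A·DC·A·BBB·DC·A·DC·DBD·DC·DC·A·DC·A·DC·DBD·DC·DC·A·DC·A·DC·DBD·DC·DC·A·DC·A·BBB·DC·A·DC·DBD·DC·DC·A·DC·A·BBB·DC·A·BBB·DC·A·DC·DBD·DC·DC·A·DC·A·BBB·DC·A·BBB·DC·A·DC·DBD·DC·DC·A·DC·A·BBB·DC·A·BBB·DBD·DBD·DBD·DC·A·BBB·DC·A·DC·DBD·DC·DC·A·DC·A·BBB·DC·A·BBB·DBD·DBD·DBD
    A ↦ BBB
    B ↦ DBD
    C ↦ A
    D ↦ DC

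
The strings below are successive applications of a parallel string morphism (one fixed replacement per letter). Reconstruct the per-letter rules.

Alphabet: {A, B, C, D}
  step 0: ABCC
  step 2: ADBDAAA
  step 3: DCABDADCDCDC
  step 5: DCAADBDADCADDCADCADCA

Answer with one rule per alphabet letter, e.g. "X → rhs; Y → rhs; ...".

A->DC, B->BD, C->D, D->A

  step 2 ⇒ step 3: ADBDAAA ⇒ DC·A·BD·A·DC·DC·DC
    A ↦ DC
    B ↦ BD
    D ↦ A
    C ↦ D  (constrained at step 0)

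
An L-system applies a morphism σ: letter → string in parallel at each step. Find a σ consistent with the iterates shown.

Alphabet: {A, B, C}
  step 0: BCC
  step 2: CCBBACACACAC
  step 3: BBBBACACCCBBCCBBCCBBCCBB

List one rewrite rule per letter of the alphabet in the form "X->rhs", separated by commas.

A->CC, B->AC, C->BB

  step 2 ⇒ step 3: CCBBACACACAC ⇒ BB·BB·AC·AC·CC·BB·CC·BB·CC·BB·CC·BB
    A ↦ CC
    B ↦ AC
    C ↦ BB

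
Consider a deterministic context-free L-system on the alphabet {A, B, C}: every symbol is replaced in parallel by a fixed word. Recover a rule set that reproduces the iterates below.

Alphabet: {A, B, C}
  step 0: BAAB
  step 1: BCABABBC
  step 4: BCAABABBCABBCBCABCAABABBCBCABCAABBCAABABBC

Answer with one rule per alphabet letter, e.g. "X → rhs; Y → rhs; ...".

  step 0 ⇒ step 1: BAAB ⇒ BC·AB·AB·BC
    A ↦ AB
    B ↦ BC
    C ↦ A  (constrained at step 1)

A->AB, B->BC, C->A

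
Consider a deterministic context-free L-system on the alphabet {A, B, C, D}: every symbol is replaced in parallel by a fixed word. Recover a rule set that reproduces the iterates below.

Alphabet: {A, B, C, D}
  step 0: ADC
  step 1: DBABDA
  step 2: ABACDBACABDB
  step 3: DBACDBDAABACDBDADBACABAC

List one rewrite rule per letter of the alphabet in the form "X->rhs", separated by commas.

  step 2 ⇒ step 3: ABACDBACABDB ⇒ DB·AC·DB·DA·AB·AC·DB·DA·DB·AC·AB·AC
    A ↦ DB
    B ↦ AC
    C ↦ DA
    D ↦ AB

A->DB, B->AC, C->DA, D->AB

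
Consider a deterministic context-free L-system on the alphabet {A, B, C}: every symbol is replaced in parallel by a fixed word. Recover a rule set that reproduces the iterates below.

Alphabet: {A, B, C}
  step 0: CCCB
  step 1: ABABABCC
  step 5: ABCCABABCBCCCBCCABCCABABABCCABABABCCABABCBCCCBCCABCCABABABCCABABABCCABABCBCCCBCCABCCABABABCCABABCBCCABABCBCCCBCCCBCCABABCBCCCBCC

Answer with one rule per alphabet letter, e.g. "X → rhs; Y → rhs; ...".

A->CB, B->CC, C->AB

  step 0 ⇒ step 1: CCCB ⇒ AB·AB·AB·CC
    B ↦ CC
    C ↦ AB
    A ↦ CB  (constrained at step 1)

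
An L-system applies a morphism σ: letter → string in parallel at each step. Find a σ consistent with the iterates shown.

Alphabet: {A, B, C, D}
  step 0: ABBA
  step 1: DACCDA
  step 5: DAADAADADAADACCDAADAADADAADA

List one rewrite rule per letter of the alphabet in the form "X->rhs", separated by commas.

  step 0 ⇒ step 1: ABBA ⇒ DA·C·C·DA
    A ↦ DA
    B ↦ C
    C ↦ B  (constrained at step 1)
    D ↦ A  (constrained at step 1)

A->DA, B->C, C->B, D->A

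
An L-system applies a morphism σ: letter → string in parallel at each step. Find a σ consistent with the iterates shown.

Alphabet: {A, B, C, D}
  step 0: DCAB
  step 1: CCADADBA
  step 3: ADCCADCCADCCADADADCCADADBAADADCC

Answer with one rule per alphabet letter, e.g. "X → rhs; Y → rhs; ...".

  step 0 ⇒ step 1: DCAB ⇒ CC·AD·AD·BA
    A ↦ AD
    B ↦ BA
    C ↦ AD
    D ↦ CC

A->AD, B->BA, C->AD, D->CC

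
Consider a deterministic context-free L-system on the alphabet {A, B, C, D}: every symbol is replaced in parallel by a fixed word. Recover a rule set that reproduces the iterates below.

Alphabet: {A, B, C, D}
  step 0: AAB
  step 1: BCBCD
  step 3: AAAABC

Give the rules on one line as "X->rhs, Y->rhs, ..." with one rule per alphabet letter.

A->BC, B->D, C->D, D->A

  step 0 ⇒ step 1: AAB ⇒ BC·BC·D
    A ↦ BC
    B ↦ D
    C ↦ D  (constrained at step 1)
    D ↦ A  (constrained at step 1)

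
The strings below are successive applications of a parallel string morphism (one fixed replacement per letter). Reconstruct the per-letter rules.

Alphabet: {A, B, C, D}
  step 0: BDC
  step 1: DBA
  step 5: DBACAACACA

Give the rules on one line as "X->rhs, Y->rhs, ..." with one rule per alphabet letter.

A->AC, B->D, C->A, D->B

  step 0 ⇒ step 1: BDC ⇒ D·B·A
    B ↦ D
    C ↦ A
    D ↦ B
    A ↦ AC  (constrained at step 1)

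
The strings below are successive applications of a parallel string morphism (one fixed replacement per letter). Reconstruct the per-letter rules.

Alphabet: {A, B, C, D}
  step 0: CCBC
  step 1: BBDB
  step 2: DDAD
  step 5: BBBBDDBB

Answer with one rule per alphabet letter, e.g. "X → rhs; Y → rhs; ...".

A->CC, B->D, C->B, D->A

  step 1 ⇒ step 2: BBDB ⇒ D·D·A·D
    B ↦ D
    D ↦ A
    A ↦ CC  (constrained at step 2)
  step 0 ⇒ step 1: CCBC ⇒ B·B·D·B
    C ↦ B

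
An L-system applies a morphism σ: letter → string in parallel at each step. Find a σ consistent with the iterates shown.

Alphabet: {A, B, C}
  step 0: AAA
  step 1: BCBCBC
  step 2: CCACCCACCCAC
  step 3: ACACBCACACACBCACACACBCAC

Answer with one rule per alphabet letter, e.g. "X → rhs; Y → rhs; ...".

  step 2 ⇒ step 3: CCACCCACCCAC ⇒ AC·AC·BC·AC·AC·AC·BC·AC·AC·AC·BC·AC
    A ↦ BC
    C ↦ AC
  step 1 ⇒ step 2: BCBCBC ⇒ CC·AC·CC·AC·CC·AC
    B ↦ CC

A->BC, B->CC, C->AC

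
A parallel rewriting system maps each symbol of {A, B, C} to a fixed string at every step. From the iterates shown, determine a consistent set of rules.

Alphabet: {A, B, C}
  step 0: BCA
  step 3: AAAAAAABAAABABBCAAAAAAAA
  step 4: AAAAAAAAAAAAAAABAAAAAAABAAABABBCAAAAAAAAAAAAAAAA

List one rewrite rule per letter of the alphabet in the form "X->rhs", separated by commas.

A->AA, B->AB, C->BC

  step 3 ⇒ step 4: AAAAAAABAAABABBCAAAAAAAA ⇒ AA·AA·AA·AA·AA·AA·AA·AB·AA·AA·AA·AB·AA·AB·AB·BC·AA·AA·AA·AA·AA·AA·AA·AA
    A ↦ AA
    B ↦ AB
    C ↦ BC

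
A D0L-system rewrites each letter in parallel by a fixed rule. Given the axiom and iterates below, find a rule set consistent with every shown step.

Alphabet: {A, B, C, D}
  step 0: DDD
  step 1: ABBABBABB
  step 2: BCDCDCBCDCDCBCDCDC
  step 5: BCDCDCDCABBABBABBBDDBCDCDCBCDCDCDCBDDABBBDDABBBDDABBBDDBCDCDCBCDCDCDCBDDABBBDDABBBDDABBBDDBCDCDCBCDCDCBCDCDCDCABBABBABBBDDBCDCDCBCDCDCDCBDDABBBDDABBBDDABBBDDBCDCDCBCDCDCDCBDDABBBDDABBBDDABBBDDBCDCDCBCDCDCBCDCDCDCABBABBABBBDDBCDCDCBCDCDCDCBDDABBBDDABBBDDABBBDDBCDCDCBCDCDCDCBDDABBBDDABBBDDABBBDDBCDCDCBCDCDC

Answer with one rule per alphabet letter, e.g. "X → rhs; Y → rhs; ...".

A->BC, B->DC, C->BDD, D->ABB

  step 1 ⇒ step 2: ABBABBABB ⇒ BC·DC·DC·BC·DC·DC·BC·DC·DC
    A ↦ BC
    B ↦ DC
    C ↦ BDD  (constrained at step 2)
  step 0 ⇒ step 1: DDD ⇒ ABB·ABB·ABB
    D ↦ ABB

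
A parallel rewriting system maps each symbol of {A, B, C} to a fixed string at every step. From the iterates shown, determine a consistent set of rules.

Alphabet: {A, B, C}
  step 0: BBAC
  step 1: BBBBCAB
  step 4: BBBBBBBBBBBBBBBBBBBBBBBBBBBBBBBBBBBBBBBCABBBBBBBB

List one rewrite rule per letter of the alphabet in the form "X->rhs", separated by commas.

A->CA, B->BB, C->B

  step 0 ⇒ step 1: BBAC ⇒ BB·BB·CA·B
    A ↦ CA
    B ↦ BB
    C ↦ B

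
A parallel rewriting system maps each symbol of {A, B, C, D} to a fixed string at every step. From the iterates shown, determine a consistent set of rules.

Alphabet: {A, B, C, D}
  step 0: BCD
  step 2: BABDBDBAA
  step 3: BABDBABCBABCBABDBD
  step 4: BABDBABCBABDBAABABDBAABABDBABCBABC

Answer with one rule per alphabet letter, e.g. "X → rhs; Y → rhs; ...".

  step 3 ⇒ step 4: BABDBABCBABCBABDBD ⇒ BA·BD·BA·BC·BA·BD·BA·A·BA·BD·BA·A·BA·BD·BA·BC·BA·BC
    A ↦ BD
    B ↦ BA
    C ↦ A
    D ↦ BC

A->BD, B->BA, C->A, D->BC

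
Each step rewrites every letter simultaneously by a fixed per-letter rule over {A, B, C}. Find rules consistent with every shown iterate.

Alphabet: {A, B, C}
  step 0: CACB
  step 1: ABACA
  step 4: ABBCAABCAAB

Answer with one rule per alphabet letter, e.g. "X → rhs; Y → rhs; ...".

  step 0 ⇒ step 1: CACB ⇒ A·B·A·CA
    A ↦ B
    B ↦ CA
    C ↦ A

A->B, B->CA, C->A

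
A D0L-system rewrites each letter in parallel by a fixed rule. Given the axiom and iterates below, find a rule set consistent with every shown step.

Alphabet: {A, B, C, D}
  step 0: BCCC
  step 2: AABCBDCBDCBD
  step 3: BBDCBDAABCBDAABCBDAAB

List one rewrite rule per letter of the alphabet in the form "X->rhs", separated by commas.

  step 2 ⇒ step 3: AABCBDCBDCBD ⇒ B·B·D·CB·D·AAB·CB·D·AAB·CB·D·AAB
    A ↦ B
    B ↦ D
    C ↦ CB
    D ↦ AAB

A->B, B->D, C->CB, D->AAB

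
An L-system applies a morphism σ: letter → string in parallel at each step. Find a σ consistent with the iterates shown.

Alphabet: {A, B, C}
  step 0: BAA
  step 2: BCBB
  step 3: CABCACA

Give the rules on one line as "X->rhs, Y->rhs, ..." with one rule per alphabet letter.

  step 2 ⇒ step 3: BCBB ⇒ CA·B·CA·CA
    B ↦ CA
    C ↦ B
    A ↦ C  (constrained at step 0)

A->C, B->CA, C->B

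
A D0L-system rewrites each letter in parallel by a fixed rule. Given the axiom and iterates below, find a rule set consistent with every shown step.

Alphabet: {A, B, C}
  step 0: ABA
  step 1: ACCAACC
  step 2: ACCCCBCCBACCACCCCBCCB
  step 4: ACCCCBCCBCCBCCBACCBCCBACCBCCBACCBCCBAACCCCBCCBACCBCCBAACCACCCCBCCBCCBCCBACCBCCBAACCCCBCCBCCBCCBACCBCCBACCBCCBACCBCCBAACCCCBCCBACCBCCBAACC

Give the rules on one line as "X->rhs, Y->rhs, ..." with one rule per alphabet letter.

A->ACC, B->A, C->CCB

  step 1 ⇒ step 2: ACCAACC ⇒ ACC·CCB·CCB·ACC·ACC·CCB·CCB
    A ↦ ACC
    C ↦ CCB
  step 0 ⇒ step 1: ABA ⇒ ACC·A·ACC
    B ↦ A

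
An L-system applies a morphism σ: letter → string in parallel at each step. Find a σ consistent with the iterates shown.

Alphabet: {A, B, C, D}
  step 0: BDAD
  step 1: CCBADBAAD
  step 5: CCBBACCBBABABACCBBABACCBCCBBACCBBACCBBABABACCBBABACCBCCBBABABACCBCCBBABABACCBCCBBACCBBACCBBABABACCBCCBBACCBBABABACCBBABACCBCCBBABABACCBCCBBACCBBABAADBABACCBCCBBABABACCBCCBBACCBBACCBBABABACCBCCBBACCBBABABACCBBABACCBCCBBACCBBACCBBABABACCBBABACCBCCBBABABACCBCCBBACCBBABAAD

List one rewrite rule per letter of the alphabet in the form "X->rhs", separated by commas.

A->BA, B->CCB, C->BA, D->AD

  step 0 ⇒ step 1: BDAD ⇒ CCB·AD·BA·AD
    A ↦ BA
    B ↦ CCB
    D ↦ AD
    C ↦ BA  (constrained at step 1)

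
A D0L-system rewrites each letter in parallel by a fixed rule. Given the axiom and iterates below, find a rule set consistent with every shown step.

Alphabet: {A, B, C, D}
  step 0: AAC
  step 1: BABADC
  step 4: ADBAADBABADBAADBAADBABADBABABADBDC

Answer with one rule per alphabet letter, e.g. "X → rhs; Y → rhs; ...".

A->BA, B->AD, C->DC, D->B

  step 0 ⇒ step 1: AAC ⇒ BA·BA·DC
    A ↦ BA
    C ↦ DC
    B ↦ AD  (constrained at step 1)
    D ↦ B  (constrained at step 1)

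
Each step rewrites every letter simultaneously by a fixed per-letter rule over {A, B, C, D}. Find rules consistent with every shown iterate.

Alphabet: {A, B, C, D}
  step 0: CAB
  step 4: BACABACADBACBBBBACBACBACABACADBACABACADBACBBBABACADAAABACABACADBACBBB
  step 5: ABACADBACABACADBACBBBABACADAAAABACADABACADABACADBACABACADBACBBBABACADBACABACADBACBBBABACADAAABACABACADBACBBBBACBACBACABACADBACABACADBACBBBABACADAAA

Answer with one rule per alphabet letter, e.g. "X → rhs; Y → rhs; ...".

  step 4 ⇒ step 5: BACABACADBACBBBBACBACBACABACADBACABACADBACBBBABACADAAABACABACADBACBBB ⇒ A·BAC·AD·BAC·A·BAC·AD·BAC·BBB·A·BAC·AD·A·A·A·A·BAC·AD·A·BAC·AD·A·BAC·AD·BAC·A·BAC·AD·BAC·BBB·A·BAC·AD·BAC·A·BAC·AD·BAC·BBB·A·BAC·AD·A·A·A·BAC·A·BAC·AD·BAC·BBB·BAC·BAC·BAC·A·BAC·AD·BAC·A·BAC·AD·BAC·BBB·A·BAC·AD·A·A·A
    A ↦ BAC
    B ↦ A
    C ↦ AD
    D ↦ BBB

A->BAC, B->A, C->AD, D->BBB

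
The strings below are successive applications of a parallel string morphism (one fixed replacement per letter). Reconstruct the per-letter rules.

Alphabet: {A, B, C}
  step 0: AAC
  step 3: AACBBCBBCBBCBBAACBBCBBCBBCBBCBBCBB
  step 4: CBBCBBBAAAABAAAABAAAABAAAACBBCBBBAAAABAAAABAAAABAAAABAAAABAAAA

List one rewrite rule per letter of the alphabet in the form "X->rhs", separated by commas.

A->CBB, B->AA, C->B

  step 3 ⇒ step 4: AACBBCBBCBBCBBAACBBCBBCBBCBBCBBCBB ⇒ CBB·CBB·B·AA·AA·B·AA·AA·B·AA·AA·B·AA·AA·CBB·CBB·B·AA·AA·B·AA·AA·B·AA·AA·B·AA·AA·B·AA·AA·B·AA·AA
    A ↦ CBB
    B ↦ AA
    C ↦ B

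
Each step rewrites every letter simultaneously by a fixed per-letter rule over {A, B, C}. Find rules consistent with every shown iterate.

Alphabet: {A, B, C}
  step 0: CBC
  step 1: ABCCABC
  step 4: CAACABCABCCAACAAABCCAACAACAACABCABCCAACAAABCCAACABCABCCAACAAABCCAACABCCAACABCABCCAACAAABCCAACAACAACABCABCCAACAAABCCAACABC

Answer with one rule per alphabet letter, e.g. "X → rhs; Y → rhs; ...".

  step 0 ⇒ step 1: CBC ⇒ ABC·C·ABC
    B ↦ C
    C ↦ ABC
    A ↦ CAA  (constrained at step 1)

A->CAA, B->C, C->ABC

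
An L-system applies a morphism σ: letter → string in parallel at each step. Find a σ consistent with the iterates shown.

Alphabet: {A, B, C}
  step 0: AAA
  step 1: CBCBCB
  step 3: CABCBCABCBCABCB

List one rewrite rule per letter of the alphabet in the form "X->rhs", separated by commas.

A->CB, B->CA, C->B

  step 0 ⇒ step 1: AAA ⇒ CB·CB·CB
    A ↦ CB
    B ↦ CA  (constrained at step 1)
    C ↦ B  (constrained at step 1)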